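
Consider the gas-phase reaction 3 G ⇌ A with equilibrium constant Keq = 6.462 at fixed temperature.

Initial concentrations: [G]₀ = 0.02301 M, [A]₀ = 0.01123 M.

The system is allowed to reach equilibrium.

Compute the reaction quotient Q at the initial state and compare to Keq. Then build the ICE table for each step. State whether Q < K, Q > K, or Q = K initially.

Q₀ = 921.8; Q > K (proceeds reverse)

Q₀ = 921.8 vs Keq = 6.462 ⇒ Q>K, reverse
Step 1:
                    G           A
  init        0.02301     0.01123
  Δ           0.03069    -0.01023
  eq           0.0537    0.001001
  solve Keq expr → x = -0.01023; check Q = 6.462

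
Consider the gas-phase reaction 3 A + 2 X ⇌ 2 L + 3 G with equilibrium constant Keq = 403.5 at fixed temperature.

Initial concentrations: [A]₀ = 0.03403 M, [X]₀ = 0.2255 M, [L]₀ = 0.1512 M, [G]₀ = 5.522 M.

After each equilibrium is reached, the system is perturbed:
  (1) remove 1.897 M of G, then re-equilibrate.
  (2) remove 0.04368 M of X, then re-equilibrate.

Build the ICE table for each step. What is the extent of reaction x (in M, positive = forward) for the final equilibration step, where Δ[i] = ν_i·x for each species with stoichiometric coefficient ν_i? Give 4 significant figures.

x = -0.002221 M

Q₀ = 1.9209e+06 vs Keq = 403.5 ⇒ Q>K, reverse
Step 1:
                    A           X           L           G
  init        0.03403      0.2255      0.1512       5.522
  Δ            0.1588      0.1058     -0.1058     -0.1588
  eq           0.1928      0.3313     0.04536       5.363
  solve Keq expr → x = -0.05292; check Q = 403.5
Then remove 1.897 M of G.
Step 2:
                    A           X           L           G
  init         0.1928      0.3313     0.04536       3.466
  Δ          -0.02821    -0.01881     0.01881     0.02821
  eq           0.1646      0.3125     0.06417       3.494
  solve Keq expr → x = 0.009403; check Q = 403.5
Then remove 0.04368 M of X.
Step 3:
                    A           X           L           G
  init         0.1646      0.2689     0.06417       3.494
  Δ          0.006664    0.004443   -0.004443   -0.006664
  eq           0.1712      0.2733     0.05972       3.488
  solve Keq expr → x = -0.002221; check Q = 403.5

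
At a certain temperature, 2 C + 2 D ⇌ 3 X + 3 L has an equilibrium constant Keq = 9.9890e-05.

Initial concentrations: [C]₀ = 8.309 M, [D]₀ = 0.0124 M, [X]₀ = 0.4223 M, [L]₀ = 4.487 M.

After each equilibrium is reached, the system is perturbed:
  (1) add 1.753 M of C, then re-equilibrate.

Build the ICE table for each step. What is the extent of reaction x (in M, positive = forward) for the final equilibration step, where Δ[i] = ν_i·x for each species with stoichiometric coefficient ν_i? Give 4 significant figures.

x = 8.5974e-04 M

Q₀ = 640.9 vs Keq = 9.9890e-05 ⇒ Q>K, reverse
Step 1:
                   C          D          X          L
  init         8.309     0.0124     0.4223      4.487
  Δ           0.2679     0.2679    -0.4019    -0.4019
  eq           8.577     0.2803    0.02039      4.085
  solve Keq expr → x = -0.134; check Q = 9.9890e-05
Then add 1.753 M of C.
Step 2:
                   C          D          X          L
  init         10.33     0.2803    0.02039      4.085
  Δ        -0.001719  -0.001719   0.002579   0.002579
  eq           10.33     0.2786    0.02296      4.088
  solve Keq expr → x = 8.5974e-04; check Q = 9.9890e-05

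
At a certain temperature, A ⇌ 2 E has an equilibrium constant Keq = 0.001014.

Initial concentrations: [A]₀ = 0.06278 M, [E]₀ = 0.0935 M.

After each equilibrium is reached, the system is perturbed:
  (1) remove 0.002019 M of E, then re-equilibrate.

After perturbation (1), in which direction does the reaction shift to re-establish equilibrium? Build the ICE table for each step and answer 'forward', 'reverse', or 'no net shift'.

Direction: forward

Q₀ = 0.1393 vs Keq = 0.001014 ⇒ Q>K, reverse
Step 1:
                   A          E
  I          0.06278     0.0935
  C          0.04161   -0.08321
  E           0.1044    0.01029
  solve Keq expr → x = -0.04161; check Q = 0.001014
Then remove 0.002019 M of E.
Step 2:
                   A          E
  I           0.1044   0.008269
  C       -9.8517e-04    0.00197
  E           0.1034    0.01024
  solve Keq expr → x = 9.8517e-04; check Q = 0.001014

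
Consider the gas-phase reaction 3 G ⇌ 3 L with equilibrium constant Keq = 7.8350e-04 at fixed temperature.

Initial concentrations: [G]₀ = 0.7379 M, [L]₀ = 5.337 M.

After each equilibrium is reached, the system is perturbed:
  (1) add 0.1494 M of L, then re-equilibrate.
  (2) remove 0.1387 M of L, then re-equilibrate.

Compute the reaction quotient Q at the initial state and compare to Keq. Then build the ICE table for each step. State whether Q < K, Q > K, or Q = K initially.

Q₀ = 378.4; Q > K (proceeds reverse)

Q₀ = 378.4 vs Keq = 7.8350e-04 ⇒ Q>K, reverse
Step 1:
                  G         L
  Initial    0.7379     5.337
  Change      4.824    -4.824
  Equil       5.562    0.5128
  solve Keq expr → x = -1.608; check Q = 7.8350e-04
Then add 0.1494 M of L.
Step 2:
                  G         L
  Initial     5.562    0.6622
  Change     0.1368   -0.1368
  Equil       5.699    0.5254
  solve Keq expr → x = -0.0456; check Q = 7.8350e-04
Then remove 0.1387 M of L.
Step 3:
                  G         L
  Initial     5.699    0.3867
  Change     -0.127     0.127
  Equil       5.572    0.5137
  solve Keq expr → x = 0.04233; check Q = 7.8350e-04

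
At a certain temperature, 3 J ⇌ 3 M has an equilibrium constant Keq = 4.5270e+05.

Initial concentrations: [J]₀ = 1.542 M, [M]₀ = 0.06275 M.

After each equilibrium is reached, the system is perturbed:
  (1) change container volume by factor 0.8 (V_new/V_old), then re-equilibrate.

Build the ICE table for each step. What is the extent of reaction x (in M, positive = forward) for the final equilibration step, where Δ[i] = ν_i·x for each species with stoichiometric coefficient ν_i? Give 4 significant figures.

Q₀ = 6.7389e-05 vs Keq = 4.5270e+05 ⇒ Q<K, forward
Step 1:
                    J           M
  Initial       1.542     0.06275
  Change       -1.521       1.521
  Equil       0.02063       1.584
  solve Keq expr → x = 0.5071; check Q = 4.5270e+05
Then change container volume by factor 0.8 (V_new/V_old).
Step 2:
                    J           M
  Initial     0.02579        1.98
  Change            0           0
  Equil       0.02579        1.98
  solve Keq expr → x = 0; check Q = 4.5270e+05

x = 0 M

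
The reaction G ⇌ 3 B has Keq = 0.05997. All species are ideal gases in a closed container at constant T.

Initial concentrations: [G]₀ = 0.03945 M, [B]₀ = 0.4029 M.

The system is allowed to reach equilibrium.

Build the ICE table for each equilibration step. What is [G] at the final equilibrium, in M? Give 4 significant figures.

Q₀ = 1.658 vs Keq = 0.05997 ⇒ Q>K, reverse
Step 1:
                   G          B
  init       0.03945     0.4029
  Δ          0.07159    -0.2148
  eq           0.111     0.1881
  solve Keq expr → x = -0.07159; check Q = 0.05997

[G]_eq = 0.111 M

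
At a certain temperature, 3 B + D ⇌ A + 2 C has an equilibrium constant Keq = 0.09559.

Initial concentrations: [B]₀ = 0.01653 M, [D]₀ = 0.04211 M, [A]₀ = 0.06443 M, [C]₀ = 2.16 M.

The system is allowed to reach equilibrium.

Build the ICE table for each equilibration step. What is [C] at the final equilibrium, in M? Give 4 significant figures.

[C]_eq = 2.031 M

Q₀ = 1.5805e+06 vs Keq = 0.09559 ⇒ Q>K, reverse
Step 1:
                   B          D          A          C
  I          0.01653    0.04211    0.06443       2.16
  C           0.1932    0.06441   -0.06441    -0.1288
  E           0.2098     0.1065 2.2775e-05      2.031
  solve Keq expr → x = -0.06441; check Q = 0.09559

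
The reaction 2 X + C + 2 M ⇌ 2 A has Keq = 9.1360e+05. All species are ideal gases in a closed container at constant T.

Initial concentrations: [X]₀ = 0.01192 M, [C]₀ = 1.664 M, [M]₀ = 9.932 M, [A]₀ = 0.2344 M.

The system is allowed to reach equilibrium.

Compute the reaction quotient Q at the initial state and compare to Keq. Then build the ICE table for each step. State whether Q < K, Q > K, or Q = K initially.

Q₀ = 2.356 vs Keq = 9.1360e+05 ⇒ Q<K, forward
Step 1:
                  X         C         M         A
  init      0.01192     1.664     9.932    0.2344
  Δ         -0.0119  -0.00595   -0.0119    0.0119
  eq      2.0173e-05     1.658      9.92    0.2463
  solve Keq expr → x = 0.00595; check Q = 9.1360e+05

Q₀ = 2.356; Q < K (proceeds forward)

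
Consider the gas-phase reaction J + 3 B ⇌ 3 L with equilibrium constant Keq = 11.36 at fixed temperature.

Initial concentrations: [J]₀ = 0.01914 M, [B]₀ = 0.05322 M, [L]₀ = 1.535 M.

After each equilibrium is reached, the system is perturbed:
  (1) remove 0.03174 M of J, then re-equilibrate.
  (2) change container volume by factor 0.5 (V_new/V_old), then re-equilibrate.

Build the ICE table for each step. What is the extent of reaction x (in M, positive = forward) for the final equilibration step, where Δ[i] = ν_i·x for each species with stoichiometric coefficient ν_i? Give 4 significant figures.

Q₀ = 1.2536e+06 vs Keq = 11.36 ⇒ Q>K, reverse
Step 1:
                   J          B          L
  I          0.01914    0.05322      1.535
  C           0.2059     0.6177    -0.6177
  E            0.225     0.6709     0.9173
  solve Keq expr → x = -0.2059; check Q = 11.36
Then remove 0.03174 M of J.
Step 2:
                   J          B          L
  I           0.1933     0.6709     0.9173
  C         0.005381    0.01614   -0.01614
  E           0.1987      0.687     0.9012
  solve Keq expr → x = -0.005381; check Q = 11.36
Then change container volume by factor 0.5 (V_new/V_old).
Step 3:
                   J          B          L
  I           0.3973      1.374      1.802
  C         -0.04811    -0.1443     0.1443
  E           0.3492       1.23      1.947
  solve Keq expr → x = 0.04811; check Q = 11.36

x = 0.04811 M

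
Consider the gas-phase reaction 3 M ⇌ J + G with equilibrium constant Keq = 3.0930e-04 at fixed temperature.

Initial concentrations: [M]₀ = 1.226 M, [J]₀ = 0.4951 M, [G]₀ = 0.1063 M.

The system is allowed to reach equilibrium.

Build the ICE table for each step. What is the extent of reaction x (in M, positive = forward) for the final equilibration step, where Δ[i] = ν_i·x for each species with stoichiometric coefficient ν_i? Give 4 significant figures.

Q₀ = 0.02856 vs Keq = 3.0930e-04 ⇒ Q>K, reverse
Step 1:
                  M         J         G
  I           1.226    0.4951    0.1063
  C          0.3103   -0.1034   -0.1034
  E           1.536    0.3917  0.002864
  solve Keq expr → x = -0.1034; check Q = 3.0930e-04

x = -0.1034 M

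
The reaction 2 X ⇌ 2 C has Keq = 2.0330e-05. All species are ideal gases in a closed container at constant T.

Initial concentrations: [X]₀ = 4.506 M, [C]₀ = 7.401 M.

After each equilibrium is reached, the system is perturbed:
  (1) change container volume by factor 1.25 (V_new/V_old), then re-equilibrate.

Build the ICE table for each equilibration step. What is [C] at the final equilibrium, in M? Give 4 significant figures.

Q₀ = 2.698 vs Keq = 2.0330e-05 ⇒ Q>K, reverse
Step 1:
                   X          C
  I            4.506      7.401
  C            7.348     -7.348
  E            11.85    0.05345
  solve Keq expr → x = -3.674; check Q = 2.0330e-05
Then change container volume by factor 1.25 (V_new/V_old).
Step 2:
                   X          C
  I            9.483    0.04276
  C                0          0
  E            9.483    0.04276
  solve Keq expr → x = 0; check Q = 2.0330e-05

[C]_eq = 0.04276 M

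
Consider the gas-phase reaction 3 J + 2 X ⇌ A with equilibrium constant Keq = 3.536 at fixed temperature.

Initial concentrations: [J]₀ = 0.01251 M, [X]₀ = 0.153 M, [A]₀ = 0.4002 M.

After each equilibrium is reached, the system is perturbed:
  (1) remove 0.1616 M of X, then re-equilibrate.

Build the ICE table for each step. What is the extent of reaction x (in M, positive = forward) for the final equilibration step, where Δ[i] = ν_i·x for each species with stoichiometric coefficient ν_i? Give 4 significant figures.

x = -0.02423 M

Q₀ = 8.7322e+06 vs Keq = 3.536 ⇒ Q>K, reverse
Step 1:
                    J           X           A
  Initial     0.01251       0.153      0.4002
  Change       0.5762      0.3841     -0.1921
  Equil        0.5887      0.5371      0.2081
  solve Keq expr → x = -0.1921; check Q = 3.536
Then remove 0.1616 M of X.
Step 2:
                    J           X           A
  Initial      0.5887      0.3755      0.2081
  Change      0.07269     0.04846    -0.02423
  Equil        0.6614       0.424      0.1839
  solve Keq expr → x = -0.02423; check Q = 3.536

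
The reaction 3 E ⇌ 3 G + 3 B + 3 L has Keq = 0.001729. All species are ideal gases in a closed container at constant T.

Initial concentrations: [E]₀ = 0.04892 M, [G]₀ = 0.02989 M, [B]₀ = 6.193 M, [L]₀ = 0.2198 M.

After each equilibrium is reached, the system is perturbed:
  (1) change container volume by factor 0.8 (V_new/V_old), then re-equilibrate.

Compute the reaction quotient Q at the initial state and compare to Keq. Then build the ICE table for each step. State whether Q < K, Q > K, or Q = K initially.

Q₀ = 0.5753 vs Keq = 0.001729 ⇒ Q>K, reverse
Step 1:
                   E          G          B          L
  I          0.04892    0.02989      6.193     0.2198
  C          0.02281   -0.02281   -0.02281   -0.02281
  E          0.07173   0.007083       6.17      0.197
  solve Keq expr → x = -0.007602; check Q = 0.001729
Then change container volume by factor 0.8 (V_new/V_old).
Step 2:
                   E          G          B          L
  I          0.08966   0.008853      7.713     0.2462
  C         0.002929  -0.002929  -0.002929  -0.002929
  E          0.09259   0.005924       7.71     0.2433
  solve Keq expr → x = -9.7647e-04; check Q = 0.001729

Q₀ = 0.5753; Q > K (proceeds reverse)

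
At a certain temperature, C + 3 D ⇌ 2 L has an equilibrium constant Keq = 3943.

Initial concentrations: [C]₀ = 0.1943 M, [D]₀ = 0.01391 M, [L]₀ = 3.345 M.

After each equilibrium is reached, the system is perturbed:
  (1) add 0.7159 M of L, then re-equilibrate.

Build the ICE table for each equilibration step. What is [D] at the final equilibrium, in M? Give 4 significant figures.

[D]_eq = 0.2428 M

Q₀ = 2.1396e+07 vs Keq = 3943 ⇒ Q>K, reverse
Step 1:
                   C          D          L
  Initial     0.1943    0.01391      3.345
  Change     0.06717     0.2015    -0.1343
  Equil       0.2615     0.2154      3.211
  solve Keq expr → x = -0.06717; check Q = 3943
Then add 0.7159 M of L.
Step 2:
                   C          D          L
  Initial     0.2615     0.2154      3.927
  Change    0.009127    0.02738   -0.01825
  Equil       0.2706     0.2428      3.908
  solve Keq expr → x = -0.009127; check Q = 3943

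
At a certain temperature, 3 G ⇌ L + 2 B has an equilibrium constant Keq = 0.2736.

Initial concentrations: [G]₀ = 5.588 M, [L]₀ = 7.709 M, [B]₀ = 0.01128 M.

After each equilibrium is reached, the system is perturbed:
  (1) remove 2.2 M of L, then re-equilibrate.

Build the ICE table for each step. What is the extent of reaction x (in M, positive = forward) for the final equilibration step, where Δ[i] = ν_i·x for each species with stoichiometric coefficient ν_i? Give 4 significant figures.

Q₀ = 5.6214e-06 vs Keq = 0.2736 ⇒ Q<K, forward
Step 1:
                  G         L         B
  I           5.588     7.709   0.01128
  C          -1.904    0.6346     1.269
  E           3.684     8.344     1.281
  solve Keq expr → x = 0.6346; check Q = 0.2736
Then remove 2.2 M of L.
Step 2:
                  G         L         B
  I           3.684     6.144     1.281
  C         -0.1623   0.05409    0.1082
  E           3.522     6.198     1.389
  solve Keq expr → x = 0.05409; check Q = 0.2736

x = 0.05409 M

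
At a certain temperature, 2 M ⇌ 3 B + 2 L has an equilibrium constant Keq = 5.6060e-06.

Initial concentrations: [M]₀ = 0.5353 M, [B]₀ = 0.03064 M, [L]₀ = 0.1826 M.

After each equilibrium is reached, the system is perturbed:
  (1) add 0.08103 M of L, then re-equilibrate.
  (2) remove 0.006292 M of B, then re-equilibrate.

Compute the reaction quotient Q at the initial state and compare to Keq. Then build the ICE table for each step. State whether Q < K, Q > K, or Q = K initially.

Q₀ = 3.3471e-06 vs Keq = 5.6060e-06 ⇒ Q<K, forward
Step 1:
                   M          B          L
  I           0.5353    0.03064     0.1826
  C         -0.00343   0.005145    0.00343
  E           0.5319    0.03578      0.186
  solve Keq expr → x = 0.001715; check Q = 5.6060e-06
Then add 0.08103 M of L.
Step 2:
                   M          B          L
  I           0.5319    0.03578     0.2671
  C          0.00477  -0.007155   -0.00477
  E           0.5366    0.02863     0.2623
  solve Keq expr → x = -0.002385; check Q = 5.6060e-06
Then remove 0.006292 M of B.
Step 3:
                   M          B          L
  I           0.5366    0.02234     0.2623
  C        -0.003915   0.005873   0.003915
  E           0.5327    0.02821     0.2662
  solve Keq expr → x = 0.001958; check Q = 5.6060e-06

Q₀ = 3.3471e-06; Q < K (proceeds forward)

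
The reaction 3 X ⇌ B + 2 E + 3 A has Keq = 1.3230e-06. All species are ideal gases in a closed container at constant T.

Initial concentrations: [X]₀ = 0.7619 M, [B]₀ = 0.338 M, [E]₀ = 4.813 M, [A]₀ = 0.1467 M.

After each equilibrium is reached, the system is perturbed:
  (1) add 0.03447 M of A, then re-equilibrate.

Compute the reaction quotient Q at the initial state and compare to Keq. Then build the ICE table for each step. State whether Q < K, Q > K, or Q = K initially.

Q₀ = 0.05589 vs Keq = 1.3230e-06 ⇒ Q>K, reverse
Step 1:
                  X         B         E         A
  init       0.7619     0.338     4.813    0.1467
  Δ          0.1414  -0.04713  -0.09425   -0.1414
  eq         0.9033    0.2909     4.719   0.00532
  solve Keq expr → x = -0.04713; check Q = 1.3230e-06
Then add 0.03447 M of A.
Step 2:
                  X         B         E         A
  init       0.9033    0.2909     4.719   0.03979
  Δ         0.03418  -0.01139  -0.02278  -0.03418
  eq         0.9375    0.2795     4.696  0.005613
  solve Keq expr → x = -0.01139; check Q = 1.3230e-06

Q₀ = 0.05589; Q > K (proceeds reverse)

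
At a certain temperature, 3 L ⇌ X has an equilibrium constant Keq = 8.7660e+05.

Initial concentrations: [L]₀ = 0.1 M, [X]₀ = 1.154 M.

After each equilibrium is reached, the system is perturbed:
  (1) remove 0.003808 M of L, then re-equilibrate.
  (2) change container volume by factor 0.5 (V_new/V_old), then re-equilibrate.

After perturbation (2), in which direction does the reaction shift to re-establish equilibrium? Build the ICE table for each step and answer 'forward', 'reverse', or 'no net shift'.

Q₀ = 1154 vs Keq = 8.7660e+05 ⇒ Q<K, forward
Step 1:
                   L          X
  I              0.1      1.154
  C         -0.08895    0.02965
  E          0.01105      1.184
  solve Keq expr → x = 0.02965; check Q = 8.7660e+05
Then remove 0.003808 M of L.
Step 2:
                   L          X
  I         0.007245      1.184
  C         0.003804  -0.001268
  E          0.01105      1.182
  solve Keq expr → x = -0.001268; check Q = 8.7660e+05
Then change container volume by factor 0.5 (V_new/V_old).
Step 3:
                   L          X
  I           0.0221      2.365
  C        -0.008172   0.002724
  E          0.01393      2.367
  solve Keq expr → x = 0.002724; check Q = 8.7660e+05

Direction: forward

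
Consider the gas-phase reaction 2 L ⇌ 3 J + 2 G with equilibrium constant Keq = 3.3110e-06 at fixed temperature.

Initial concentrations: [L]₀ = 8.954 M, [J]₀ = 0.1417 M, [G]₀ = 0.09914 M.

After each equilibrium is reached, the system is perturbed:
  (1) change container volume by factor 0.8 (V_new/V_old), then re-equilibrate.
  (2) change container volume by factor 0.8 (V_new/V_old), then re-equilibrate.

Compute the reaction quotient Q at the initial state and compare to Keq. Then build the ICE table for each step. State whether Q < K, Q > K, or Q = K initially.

Q₀ = 3.4880e-07; Q < K (proceeds forward)

Q₀ = 3.4880e-07 vs Keq = 3.3110e-06 ⇒ Q<K, forward
Step 1:
                  L         J         G
  I           8.954    0.1417   0.09914
  C        -0.05437   0.08156   0.05437
  E             8.9    0.2233    0.1535
  solve Keq expr → x = 0.02719; check Q = 3.3110e-06
Then change container volume by factor 0.8 (V_new/V_old).
Step 2:
                  L         J         G
  I           11.12    0.2791    0.1919
  C         0.02346  -0.03519  -0.02346
  E           11.15    0.2439    0.1684
  solve Keq expr → x = -0.01173; check Q = 3.3110e-06
Then change container volume by factor 0.8 (V_new/V_old).
Step 3:
                  L         J         G
  I           13.93    0.3048    0.2105
  C         0.02569  -0.03854  -0.02569
  E           13.96    0.2663    0.1848
  solve Keq expr → x = -0.01285; check Q = 3.3110e-06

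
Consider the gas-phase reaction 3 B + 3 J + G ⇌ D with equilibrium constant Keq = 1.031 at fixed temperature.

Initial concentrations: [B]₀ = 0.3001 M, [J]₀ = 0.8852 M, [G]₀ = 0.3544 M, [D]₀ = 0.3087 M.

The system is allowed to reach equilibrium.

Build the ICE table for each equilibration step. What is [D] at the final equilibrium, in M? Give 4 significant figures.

Q₀ = 46.46 vs Keq = 1.031 ⇒ Q>K, reverse
Step 1:
                    B           J           G           D
  init         0.3001      0.8852      0.3544      0.3087
  Δ            0.3219      0.3219      0.1073     -0.1073
  eq            0.622       1.207      0.4617      0.2014
  solve Keq expr → x = -0.1073; check Q = 1.031

[D]_eq = 0.2014 M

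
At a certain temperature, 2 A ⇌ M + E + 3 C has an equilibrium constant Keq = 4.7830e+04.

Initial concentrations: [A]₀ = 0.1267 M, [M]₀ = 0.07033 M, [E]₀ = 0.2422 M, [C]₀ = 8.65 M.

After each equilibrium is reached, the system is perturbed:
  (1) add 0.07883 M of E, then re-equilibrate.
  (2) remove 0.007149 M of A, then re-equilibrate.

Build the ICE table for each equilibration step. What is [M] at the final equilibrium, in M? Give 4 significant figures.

Q₀ = 686.8 vs Keq = 4.7830e+04 ⇒ Q<K, forward
Step 1:
                    A           M           E           C
  init         0.1267     0.07033      0.2422        8.65
  Δ            -0.104     0.05202     0.05202       0.156
  eq          0.02267      0.1223      0.2942       8.806
  solve Keq expr → x = 0.05202; check Q = 4.7830e+04
Then add 0.07883 M of E.
Step 2:
                    A           M           E           C
  init        0.02267      0.1223       0.373       8.806
  Δ          0.002656   -0.001328   -0.001328   -0.003983
  eq          0.02533       0.121      0.3717       8.802
  solve Keq expr → x = -0.001328; check Q = 4.7830e+04
Then remove 0.007149 M of A.
Step 3:
                    A           M           E           C
  init        0.01818       0.121      0.3717       8.802
  Δ          0.006645   -0.003322   -0.003322   -0.009967
  eq          0.02482      0.1177      0.3684       8.792
  solve Keq expr → x = -0.003322; check Q = 4.7830e+04

[M]_eq = 0.1177 M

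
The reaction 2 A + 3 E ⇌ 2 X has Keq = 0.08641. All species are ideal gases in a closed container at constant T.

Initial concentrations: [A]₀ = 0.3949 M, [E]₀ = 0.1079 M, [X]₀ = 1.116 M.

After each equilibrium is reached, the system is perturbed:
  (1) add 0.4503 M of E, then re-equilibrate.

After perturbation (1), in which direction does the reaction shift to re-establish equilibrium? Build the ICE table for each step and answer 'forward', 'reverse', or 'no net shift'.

Direction: forward

Q₀ = 6358 vs Keq = 0.08641 ⇒ Q>K, reverse
Step 1:
                   A          E          X
  init        0.3949     0.1079      1.116
  Δ            0.707       1.06     -0.707
  eq           1.102      1.168      0.409
  solve Keq expr → x = -0.3535; check Q = 0.08641
Then add 0.4503 M of E.
Step 2:
                   A          E          X
  init         1.102      1.619      0.409
  Δ          -0.1065    -0.1598     0.1065
  eq          0.9953      1.459     0.5156
  solve Keq expr → x = 0.05326; check Q = 0.08641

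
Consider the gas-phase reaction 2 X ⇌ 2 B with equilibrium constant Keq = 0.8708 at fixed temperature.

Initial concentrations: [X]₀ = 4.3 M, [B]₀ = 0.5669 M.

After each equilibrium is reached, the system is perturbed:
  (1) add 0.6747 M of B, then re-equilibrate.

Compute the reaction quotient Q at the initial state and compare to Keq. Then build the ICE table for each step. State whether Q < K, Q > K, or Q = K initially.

Q₀ = 0.01738; Q < K (proceeds forward)

Q₀ = 0.01738 vs Keq = 0.8708 ⇒ Q<K, forward
Step 1:
                  X         B
  I             4.3    0.5669
  C          -1.782     1.782
  E           2.518     2.349
  solve Keq expr → x = 0.8912; check Q = 0.8708
Then add 0.6747 M of B.
Step 2:
                  X         B
  I           2.518     3.024
  C           0.349    -0.349
  E           2.867     2.675
  solve Keq expr → x = -0.1745; check Q = 0.8708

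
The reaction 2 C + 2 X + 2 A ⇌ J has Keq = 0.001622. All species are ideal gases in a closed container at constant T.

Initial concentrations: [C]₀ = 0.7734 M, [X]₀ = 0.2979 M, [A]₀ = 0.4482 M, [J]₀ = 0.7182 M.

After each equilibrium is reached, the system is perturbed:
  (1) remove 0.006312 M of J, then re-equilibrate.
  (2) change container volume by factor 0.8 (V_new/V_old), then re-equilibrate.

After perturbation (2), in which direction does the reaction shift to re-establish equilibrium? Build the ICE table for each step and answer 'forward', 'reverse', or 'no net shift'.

Direction: forward

Q₀ = 67.35 vs Keq = 0.001622 ⇒ Q>K, reverse
Step 1:
                    C           X           A           J
  I            0.7734      0.2979      0.4482      0.7182
  C              1.32        1.32        1.32       -0.66
  E             2.093       1.618       1.768     0.05818
  solve Keq expr → x = -0.66; check Q = 0.001622
Then remove 0.006312 M of J.
Step 2:
                    C           X           A           J
  I             2.093       1.618       1.768     0.05187
  C         -0.009136   -0.009136   -0.009136    0.004568
  E             2.084       1.609       1.759     0.05644
  solve Keq expr → x = 0.004568; check Q = 0.001622
Then change container volume by factor 0.8 (V_new/V_old).
Step 3:
                    C           X           A           J
  I             2.605       2.011       2.199     0.07055
  C           -0.1463     -0.1463     -0.1463     0.07314
  E             2.459       1.865       2.053      0.1437
  solve Keq expr → x = 0.07314; check Q = 0.001622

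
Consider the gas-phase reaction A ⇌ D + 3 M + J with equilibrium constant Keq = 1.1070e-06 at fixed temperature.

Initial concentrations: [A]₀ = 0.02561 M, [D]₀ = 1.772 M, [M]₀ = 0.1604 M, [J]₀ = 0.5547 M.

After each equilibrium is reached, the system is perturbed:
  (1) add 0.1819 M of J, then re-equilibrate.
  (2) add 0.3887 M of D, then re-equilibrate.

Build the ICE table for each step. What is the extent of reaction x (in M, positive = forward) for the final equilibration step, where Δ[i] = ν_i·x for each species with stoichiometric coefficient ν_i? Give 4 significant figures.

Q₀ = 0.1584 vs Keq = 1.1070e-06 ⇒ Q>K, reverse
Step 1:
                   A          D          M          J
  Initial    0.02561      1.772     0.1604     0.5547
  Change     0.05192   -0.05192    -0.1558   -0.05192
  Equil      0.07753       1.72    0.00463     0.5028
  solve Keq expr → x = -0.05192; check Q = 1.1070e-06
Then add 0.1819 M of J.
Step 2:
                   A          D          M          J
  Initial    0.07753       1.72    0.00463     0.6847
  Change  1.4992e-04 -1.4992e-04 -4.4975e-04 -1.4992e-04
  Equil      0.07768       1.72    0.00418     0.6845
  solve Keq expr → x = -1.4992e-04; check Q = 1.1070e-06
Then add 0.3887 M of D.
Step 3:
                   A          D          M          J
  Initial    0.07768      2.109    0.00418     0.6845
  Change  9.0910e-05 -9.0910e-05 -2.7273e-04 -9.0910e-05
  Equil      0.07777      2.109   0.003907     0.6844
  solve Keq expr → x = -9.0910e-05; check Q = 1.1070e-06

x = -9.0910e-05 M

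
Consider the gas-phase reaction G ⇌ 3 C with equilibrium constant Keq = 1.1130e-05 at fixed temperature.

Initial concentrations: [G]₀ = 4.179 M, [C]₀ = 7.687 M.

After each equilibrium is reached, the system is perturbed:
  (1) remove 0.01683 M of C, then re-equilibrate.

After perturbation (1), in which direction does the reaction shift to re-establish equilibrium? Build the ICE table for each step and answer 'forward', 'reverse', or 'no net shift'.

Direction: forward

Q₀ = 108.7 vs Keq = 1.1130e-05 ⇒ Q>K, reverse
Step 1:
                   G          C
  Initial      4.179      7.687
  Change       2.548     -7.645
  Equil        6.727    0.04215
  solve Keq expr → x = -2.548; check Q = 1.1130e-05
Then remove 0.01683 M of C.
Step 2:
                   G          C
  Initial      6.727    0.02532
  Change   -0.005606    0.01682
  Equil        6.722    0.04214
  solve Keq expr → x = 0.005606; check Q = 1.1130e-05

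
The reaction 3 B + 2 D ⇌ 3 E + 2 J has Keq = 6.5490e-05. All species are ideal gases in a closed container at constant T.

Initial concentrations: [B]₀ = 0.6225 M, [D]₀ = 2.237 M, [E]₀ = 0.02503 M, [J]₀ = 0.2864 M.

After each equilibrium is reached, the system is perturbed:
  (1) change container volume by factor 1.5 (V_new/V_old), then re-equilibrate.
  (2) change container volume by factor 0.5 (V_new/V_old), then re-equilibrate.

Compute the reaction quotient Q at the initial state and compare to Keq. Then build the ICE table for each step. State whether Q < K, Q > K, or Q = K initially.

Q₀ = 1.0656e-06 vs Keq = 6.5490e-05 ⇒ Q<K, forward
Step 1:
                    B           D           E           J
  I            0.6225       2.237     0.02503      0.2864
  C           -0.0567     -0.0378      0.0567      0.0378
  E            0.5658       2.199     0.08173      0.3242
  solve Keq expr → x = 0.0189; check Q = 6.5490e-05
Then change container volume by factor 1.5 (V_new/V_old).
Step 2:
                    B           D           E           J
  I            0.3772       1.466     0.05448      0.2161
  C                 0           0           0           0
  E            0.3772       1.466     0.05448      0.2161
  solve Keq expr → x = 0; check Q = 6.5490e-05
Then change container volume by factor 0.5 (V_new/V_old).
Step 3:
                    B           D           E           J
  I            0.7544       2.932       0.109      0.4323
  C                 0           0           0           0
  E            0.7544       2.932       0.109      0.4323
  solve Keq expr → x = 0; check Q = 6.5490e-05

Q₀ = 1.0656e-06; Q < K (proceeds forward)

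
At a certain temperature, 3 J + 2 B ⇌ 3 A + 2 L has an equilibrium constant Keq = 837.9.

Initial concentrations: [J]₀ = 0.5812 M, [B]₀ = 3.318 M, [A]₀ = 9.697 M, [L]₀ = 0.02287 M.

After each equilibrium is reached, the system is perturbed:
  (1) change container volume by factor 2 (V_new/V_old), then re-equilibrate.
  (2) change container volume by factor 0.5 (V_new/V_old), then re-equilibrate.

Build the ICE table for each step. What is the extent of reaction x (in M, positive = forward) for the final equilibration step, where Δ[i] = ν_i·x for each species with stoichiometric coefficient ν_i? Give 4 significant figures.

x = 0 M

Q₀ = 0.2207 vs Keq = 837.9 ⇒ Q<K, forward
Step 1:
                    J           B           A           L
  I            0.5812       3.318       9.697     0.02287
  C           -0.3702     -0.2468      0.3702      0.2468
  E             0.211       3.071       10.07      0.2697
  solve Keq expr → x = 0.1234; check Q = 837.9
Then change container volume by factor 2 (V_new/V_old).
Step 2:
                    J           B           A           L
  I            0.1055       1.536       5.034      0.1348
  C                 0           0           0           0
  E            0.1055       1.536       5.034      0.1348
  solve Keq expr → x = 0; check Q = 837.9
Then change container volume by factor 0.5 (V_new/V_old).
Step 3:
                    J           B           A           L
  I             0.211       3.071       10.07      0.2697
  C                 0           0           0           0
  E             0.211       3.071       10.07      0.2697
  solve Keq expr → x = 0; check Q = 837.9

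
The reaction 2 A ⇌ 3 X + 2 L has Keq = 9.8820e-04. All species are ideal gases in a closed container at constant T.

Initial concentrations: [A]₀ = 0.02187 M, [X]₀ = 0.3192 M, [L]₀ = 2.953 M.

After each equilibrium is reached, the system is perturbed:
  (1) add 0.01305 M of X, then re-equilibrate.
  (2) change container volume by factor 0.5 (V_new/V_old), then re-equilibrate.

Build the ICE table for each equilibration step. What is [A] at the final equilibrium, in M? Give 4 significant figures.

[A]_eq = 0.4738 M

Q₀ = 592.9 vs Keq = 9.8820e-04 ⇒ Q>K, reverse
Step 1:
                   A          X          L
  init       0.02187     0.3192      2.953
  Δ           0.2004    -0.3006    -0.2004
  eq          0.2223    0.01861      2.753
  solve Keq expr → x = -0.1002; check Q = 9.8820e-04
Then add 0.01305 M of X.
Step 2:
                   A          X          L
  init        0.2223    0.03166      2.753
  Δ         0.008365   -0.01255  -0.008365
  eq          0.2306    0.01911      2.744
  solve Keq expr → x = -0.004182; check Q = 9.8820e-04
Then change container volume by factor 0.5 (V_new/V_old).
Step 3:
                   A          X          L
  init        0.4613    0.03822      5.488
  Δ          0.01249   -0.01874   -0.01249
  eq          0.4738    0.01948      5.476
  solve Keq expr → x = -0.006246; check Q = 9.8820e-04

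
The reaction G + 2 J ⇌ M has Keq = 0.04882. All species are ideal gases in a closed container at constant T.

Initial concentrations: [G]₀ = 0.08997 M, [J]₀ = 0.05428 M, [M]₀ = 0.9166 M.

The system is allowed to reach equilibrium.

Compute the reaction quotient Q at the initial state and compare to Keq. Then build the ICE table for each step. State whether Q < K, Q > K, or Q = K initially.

Q₀ = 3458; Q > K (proceeds reverse)

Q₀ = 3458 vs Keq = 0.04882 ⇒ Q>K, reverse
Step 1:
                    G           J           M
  init        0.08997     0.05428      0.9166
  Δ            0.7984       1.597     -0.7984
  eq           0.8883       1.651      0.1182
  solve Keq expr → x = -0.7984; check Q = 0.04882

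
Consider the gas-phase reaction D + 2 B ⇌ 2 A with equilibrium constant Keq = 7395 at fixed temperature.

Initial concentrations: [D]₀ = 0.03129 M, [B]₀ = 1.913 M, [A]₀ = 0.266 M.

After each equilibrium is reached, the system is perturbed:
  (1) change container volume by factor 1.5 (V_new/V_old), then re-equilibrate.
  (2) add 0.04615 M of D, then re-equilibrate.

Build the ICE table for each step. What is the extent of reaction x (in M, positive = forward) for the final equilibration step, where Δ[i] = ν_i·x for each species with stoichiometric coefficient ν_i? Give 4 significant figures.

Q₀ = 0.6179 vs Keq = 7395 ⇒ Q<K, forward
Step 1:
                   D          B          A
  I          0.03129      1.913      0.266
  C         -0.03129   -0.06257    0.06257
  E       4.2636e-06       1.85     0.3286
  solve Keq expr → x = 0.03129; check Q = 7395
Then change container volume by factor 1.5 (V_new/V_old).
Step 2:
                   D          B          A
  I       2.8424e-06      1.234      0.219
  C       1.4211e-06 2.8421e-06 -2.8421e-06
  E       4.2635e-06      1.234      0.219
  solve Keq expr → x = -1.4211e-06; check Q = 7395
Then add 0.04615 M of D.
Step 3:
                   D          B          A
  I          0.04615      1.234      0.219
  C         -0.04614   -0.09229    0.09229
  E       1.0062e-05      1.141     0.3113
  solve Keq expr → x = 0.04614; check Q = 7395

x = 0.04614 M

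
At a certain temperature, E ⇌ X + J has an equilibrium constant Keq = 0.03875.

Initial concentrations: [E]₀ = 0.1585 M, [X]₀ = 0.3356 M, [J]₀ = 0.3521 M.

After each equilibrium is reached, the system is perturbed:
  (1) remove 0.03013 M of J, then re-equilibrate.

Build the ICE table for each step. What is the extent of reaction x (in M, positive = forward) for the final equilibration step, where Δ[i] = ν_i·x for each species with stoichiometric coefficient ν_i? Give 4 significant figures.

x = 0.0129 M

Q₀ = 0.7455 vs Keq = 0.03875 ⇒ Q>K, reverse
Step 1:
                    E           X           J
  Initial      0.1585      0.3356      0.3521
  Change       0.2221     -0.2221     -0.2221
  Equil        0.3806      0.1135        0.13
  solve Keq expr → x = -0.2221; check Q = 0.03875
Then remove 0.03013 M of J.
Step 2:
                    E           X           J
  Initial      0.3806      0.1135     0.09985
  Change      -0.0129      0.0129      0.0129
  Equil        0.3677      0.1264      0.1127
  solve Keq expr → x = 0.0129; check Q = 0.03875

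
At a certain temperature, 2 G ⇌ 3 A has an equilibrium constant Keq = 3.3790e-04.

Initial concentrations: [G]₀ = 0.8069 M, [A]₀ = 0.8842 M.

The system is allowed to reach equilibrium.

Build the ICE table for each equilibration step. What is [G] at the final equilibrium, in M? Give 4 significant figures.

[G]_eq = 1.34 M

Q₀ = 1.062 vs Keq = 3.3790e-04 ⇒ Q>K, reverse
Step 1:
                   G          A
  I           0.8069     0.8842
  C            0.533    -0.7995
  E             1.34    0.08465
  solve Keq expr → x = -0.2665; check Q = 3.3790e-04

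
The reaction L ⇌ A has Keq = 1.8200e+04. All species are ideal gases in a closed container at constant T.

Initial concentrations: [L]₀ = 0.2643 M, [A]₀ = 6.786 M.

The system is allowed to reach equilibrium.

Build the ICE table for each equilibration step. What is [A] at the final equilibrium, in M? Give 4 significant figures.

Q₀ = 25.68 vs Keq = 1.8200e+04 ⇒ Q<K, forward
Step 1:
                   L          A
  init        0.2643      6.786
  Δ          -0.2639     0.2639
  eq      3.8736e-04       7.05
  solve Keq expr → x = 0.2639; check Q = 1.8200e+04

[A]_eq = 7.05 M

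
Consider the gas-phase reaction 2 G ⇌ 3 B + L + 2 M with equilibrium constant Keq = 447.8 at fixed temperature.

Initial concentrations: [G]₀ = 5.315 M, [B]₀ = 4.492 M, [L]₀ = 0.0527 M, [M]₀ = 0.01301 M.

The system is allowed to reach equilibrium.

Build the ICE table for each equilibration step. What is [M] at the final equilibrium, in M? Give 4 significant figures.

Q₀ = 2.8621e-05 vs Keq = 447.8 ⇒ Q<K, forward
Step 1:
                    G           B           L           M
  Initial       5.315       4.492      0.0527     0.01301
  Change       -2.394       3.591       1.197       2.394
  Equil         2.921       8.083        1.25       2.407
  solve Keq expr → x = 1.197; check Q = 447.8

[M]_eq = 2.407 M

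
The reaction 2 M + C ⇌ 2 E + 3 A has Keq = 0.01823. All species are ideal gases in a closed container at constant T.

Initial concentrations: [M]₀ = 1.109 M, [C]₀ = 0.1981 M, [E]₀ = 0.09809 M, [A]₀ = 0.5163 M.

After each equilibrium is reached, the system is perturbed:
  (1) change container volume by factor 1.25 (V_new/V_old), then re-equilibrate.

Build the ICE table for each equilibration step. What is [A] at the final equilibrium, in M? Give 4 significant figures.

Q₀ = 0.005435 vs Keq = 0.01823 ⇒ Q<K, forward
Step 1:
                   M          C          E          A
  I            1.109     0.1981    0.09809     0.5163
  C         -0.04061   -0.02031    0.04061    0.06092
  E            1.068     0.1778     0.1387     0.5772
  solve Keq expr → x = 0.02031; check Q = 0.01823
Then change container volume by factor 1.25 (V_new/V_old).
Step 2:
                   M          C          E          A
  I           0.8547     0.1422      0.111     0.4618
  C         -0.01374  -0.006868    0.01374     0.0206
  E            0.841     0.1354     0.1247     0.4824
  solve Keq expr → x = 0.006868; check Q = 0.01823

[A]_eq = 0.4824 M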